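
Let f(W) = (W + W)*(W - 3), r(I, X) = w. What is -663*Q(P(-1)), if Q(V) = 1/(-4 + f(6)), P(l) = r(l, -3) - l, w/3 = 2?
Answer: -663/32 ≈ -20.719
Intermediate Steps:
w = 6 (w = 3*2 = 6)
r(I, X) = 6
P(l) = 6 - l
f(W) = 2*W*(-3 + W) (f(W) = (2*W)*(-3 + W) = 2*W*(-3 + W))
Q(V) = 1/32 (Q(V) = 1/(-4 + 2*6*(-3 + 6)) = 1/(-4 + 2*6*3) = 1/(-4 + 36) = 1/32)
-663*Q(P(-1)) = -663*1/32 = -663/32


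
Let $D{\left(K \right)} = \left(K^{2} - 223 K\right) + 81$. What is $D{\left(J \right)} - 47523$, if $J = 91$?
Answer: $-59454$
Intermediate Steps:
$D{\left(K \right)} = 81 + K^{2} - 223 K$
$D{\left(J \right)} - 47523 = \left(81 + 91^{2} - 20293\right) - 47523 = \left(81 + 8281 - 20293\right) - 47523 = -11931 - 47523 = -59454$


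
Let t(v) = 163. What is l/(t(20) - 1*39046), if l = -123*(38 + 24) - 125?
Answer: 7751/38883 ≈ 0.19934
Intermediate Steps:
l = -7751 (l = -123*62 - 125 = -7626 - 125 = -7751)
l/(t(20) - 1*39046) = -7751/(163 - 1*39046) = -7751/(163 - 39046) = -7751/(-38883) = -7751*(-1/38883) = 7751/38883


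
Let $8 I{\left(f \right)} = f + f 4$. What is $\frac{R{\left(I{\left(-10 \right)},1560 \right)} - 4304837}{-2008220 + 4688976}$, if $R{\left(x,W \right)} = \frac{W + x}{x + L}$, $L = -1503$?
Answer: $- \frac{6497076796}{4045930993} \approx -1.6058$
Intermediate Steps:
$I{\left(f \right)} = \frac{5 f}{8}$ ($I{\left(f \right)} = \frac{f + f 4}{8} = \frac{f + 4 f}{8} = \frac{5 f}{8}$)
$R{\left(x,W \right)} = \frac{W + x}{-1503 + x}$ ($R{\left(x,W \right)} = \frac{W + x}{x - 1503} = \frac{W + x}{-1503 + x}$)
$\frac{R{\left(I{\left(-10 \right)},1560 \right)} - 4304837}{-2008220 + 4688976} = \frac{\frac{1560 + \frac{5}{8} \left(-10\right)}{-1503 + \frac{5}{8} \left(-10\right)} - 4304837}{-2008220 + 4688976} = \frac{\frac{1560 - \frac{25}{4}}{-1503 - \frac{25}{4}} - 4304837}{2680756} = \left(\frac{1}{- \frac{6037}{4}} \cdot \frac{6215}{4} - 4304837\right) \frac{1}{2680756} = \left(\left(- \frac{4}{6037}\right) \frac{6215}{4} - 4304837\right) \frac{1}{2680756} = \left(- \frac{6215}{6037} - 4304837\right) \frac{1}{2680756} = \left(- \frac{25988307184}{6037}\right) \frac{1}{2680756} = - \frac{6497076796}{4045930993}$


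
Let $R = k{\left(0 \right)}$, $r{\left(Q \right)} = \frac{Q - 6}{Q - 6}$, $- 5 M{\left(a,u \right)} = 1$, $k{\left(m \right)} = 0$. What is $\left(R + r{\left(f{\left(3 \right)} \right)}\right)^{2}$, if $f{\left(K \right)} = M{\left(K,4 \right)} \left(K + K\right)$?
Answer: $1$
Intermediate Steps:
$M{\left(a,u \right)} = - \frac{1}{5}$ ($M{\left(a,u \right)} = \left(- \frac{1}{5}\right) 1 = - \frac{1}{5}$)
$f{\left(K \right)} = - \frac{2 K}{5}$ ($f{\left(K \right)} = - \frac{K + K}{5} = - \frac{2 K}{5}$)
$r{\left(Q \right)} = 1$ ($r{\left(Q \right)} = \frac{-6 + Q}{-6 + Q} = 1$)
$R = 0$
$\left(R + r{\left(f{\left(3 \right)} \right)}\right)^{2} = \left(0 + 1\right)^{2} = 1^{2} = 1$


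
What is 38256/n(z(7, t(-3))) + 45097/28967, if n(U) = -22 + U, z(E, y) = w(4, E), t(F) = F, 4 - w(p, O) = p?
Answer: -553584709/318637 ≈ -1737.4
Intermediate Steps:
w(p, O) = 4 - p
z(E, y) = 0 (z(E, y) = 4 - 1*4 = 4 - 4 = 0)
38256/n(z(7, t(-3))) + 45097/28967 = 38256/(-22 + 0) + 45097/28967 = 38256/(-22) + 45097*(1/28967) = 38256*(-1/22) + 45097/28967 = -19128/11 + 45097/28967 = -553584709/318637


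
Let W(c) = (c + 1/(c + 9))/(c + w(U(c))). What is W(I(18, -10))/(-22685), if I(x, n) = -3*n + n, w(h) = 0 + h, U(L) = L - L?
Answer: -581/13157300 ≈ -4.4158e-5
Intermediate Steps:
U(L) = 0
w(h) = h
I(x, n) = -2*n
W(c) = (c + 1/(9 + c))/c (W(c) = (c + 1/(c + 9))/(c + 0) = (c + 1/(9 + c))/c)
W(I(18, -10))/(-22685) = ((1 + (-2*(-10))**2 + 9*(-2*(-10)))/(((-2*(-10)))*(9 - 2*(-10))))/(-22685) = ((1 + 20**2 + 9*20)/(20*(9 + 20)))*(-1/22685) = ((1/20)*(1 + 400 + 180)/29)*(-1/22685) = ((1/20)*(1/29)*581)*(-1/22685) = (581/580)*(-1/22685) = -581/13157300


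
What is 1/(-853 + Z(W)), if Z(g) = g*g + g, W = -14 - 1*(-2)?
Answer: -1/721 ≈ -0.0013870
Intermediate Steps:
W = -12 (W = -14 + 2 = -12)
Z(g) = g + g**2 (Z(g) = g**2 + g = g + g**2)
1/(-853 + Z(W)) = 1/(-853 - 12*(1 - 12)) = 1/(-853 - 12*(-11)) = 1/(-853 + 132) = 1/(-721) = -1/721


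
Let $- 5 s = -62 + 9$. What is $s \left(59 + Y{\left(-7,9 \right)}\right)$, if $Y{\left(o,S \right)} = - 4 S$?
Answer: $\frac{1219}{5} \approx 243.8$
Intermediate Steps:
$s = \frac{53}{5}$ ($s = - \frac{-62 + 9}{5} = \left(- \frac{1}{5}\right) \left(-53\right) = \frac{53}{5} \approx 10.6$)
$s \left(59 + Y{\left(-7,9 \right)}\right) = \frac{53 \left(59 - 36\right)}{5} = \frac{53}{5} \cdot 23 = \frac{1219}{5}$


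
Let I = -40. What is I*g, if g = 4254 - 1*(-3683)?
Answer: -317480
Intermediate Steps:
g = 7937 (g = 4254 + 3683 = 7937)
I*g = -40*7937 = -317480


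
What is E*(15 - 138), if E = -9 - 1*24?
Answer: 4059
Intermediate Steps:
E = -33 (E = -9 - 24 = -33)
E*(15 - 138) = -33*(15 - 138) = -33*(-123) = 4059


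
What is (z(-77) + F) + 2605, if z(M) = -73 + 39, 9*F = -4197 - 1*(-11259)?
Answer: 10067/3 ≈ 3355.7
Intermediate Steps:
F = 2354/3 (F = (-4197 - 1*(-11259))/9 = (-4197 + 11259)/9 = (⅑)*7062 = 2354/3 ≈ 784.67)
z(M) = -34
(z(-77) + F) + 2605 = (-34 + 2354/3) + 2605 = 2252/3 + 2605 = 10067/3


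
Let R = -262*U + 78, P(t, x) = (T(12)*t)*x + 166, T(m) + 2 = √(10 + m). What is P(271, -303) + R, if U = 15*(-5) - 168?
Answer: 228136 - 82113*√22 ≈ -1.5701e+5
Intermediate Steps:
T(m) = -2 + √(10 + m)
U = -243 (U = -75 - 168 = -243)
P(t, x) = 166 + t*x*(-2 + √22) (P(t, x) = ((-2 + √(10 + 12))*t)*x + 166 = ((-2 + √22)*t)*x + 166 = (t*(-2 + √22))*x + 166 = t*x*(-2 + √22) + 166 = 166 + t*x*(-2 + √22))
R = 63744 (R = -262*(-243) + 78 = 63666 + 78 = 63744)
P(271, -303) + R = (166 - 1*271*(-303)*(2 - √22)) + 63744 = (166 + (164226 - 82113*√22)) + 63744 = (164392 - 82113*√22) + 63744 = 228136 - 82113*√22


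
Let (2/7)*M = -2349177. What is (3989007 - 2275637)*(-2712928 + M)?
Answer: -18735782335075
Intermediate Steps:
M = -16444239/2 (M = (7/2)*(-2349177) = -16444239/2 ≈ -8.2221e+6)
(3989007 - 2275637)*(-2712928 + M) = (3989007 - 2275637)*(-2712928 - 16444239/2) = 1713370*(-21870095/2) = -18735782335075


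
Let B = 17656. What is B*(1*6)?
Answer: 105936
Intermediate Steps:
B*(1*6) = 17656*(1*6) = 17656*6 = 105936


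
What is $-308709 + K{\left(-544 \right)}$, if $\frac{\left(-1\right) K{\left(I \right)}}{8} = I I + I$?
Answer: $-2671845$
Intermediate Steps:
$K{\left(I \right)} = - 8 I - 8 I^{2}$ ($K{\left(I \right)} = - 8 \left(I I + I\right) = - 8 \left(I^{2} + I\right) = - 8 \left(I + I^{2}\right) = - 8 I - 8 I^{2}$)
$-308709 + K{\left(-544 \right)} = -308709 - - 4352 \left(1 - 544\right) = -308709 - \left(-4352\right) \left(-543\right) = -308709 - 2363136 = -2671845$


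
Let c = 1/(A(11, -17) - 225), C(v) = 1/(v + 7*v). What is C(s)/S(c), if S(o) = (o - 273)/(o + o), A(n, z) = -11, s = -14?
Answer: -1/3608024 ≈ -2.7716e-7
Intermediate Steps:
C(v) = 1/(8*v)
c = -1/236 (c = 1/(-11 - 225) = 1/(-236) = -1/236 ≈ -0.0042373)
S(o) = (-273 + o)/(2*o) (S(o) = (-273 + o)/((2*o)) = (-273 + o)*(1/(2*o)) = (-273 + o)/(2*o))
C(s)/S(c) = ((⅛)/(-14))/(((-273 - 1/236)/(2*(-1/236)))) = ((⅛)*(-1/14))/(((½)*(-236)*(-64429/236))) = -1/(112*64429/2) = -1/112*2/64429 = -1/3608024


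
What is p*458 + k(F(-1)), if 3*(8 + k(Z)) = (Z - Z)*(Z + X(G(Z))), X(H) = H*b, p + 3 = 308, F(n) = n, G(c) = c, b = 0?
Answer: 139682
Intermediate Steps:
p = 305 (p = -3 + 308 = 305)
X(H) = 0 (X(H) = H*0 = 0)
k(Z) = -8 (k(Z) = -8 + ((Z - Z)*(Z + 0))/3 = -8 + (0*Z)/3 = -8 + (⅓)*0 = -8 + 0 = -8)
p*458 + k(F(-1)) = 305*458 - 8 = 139690 - 8 = 139682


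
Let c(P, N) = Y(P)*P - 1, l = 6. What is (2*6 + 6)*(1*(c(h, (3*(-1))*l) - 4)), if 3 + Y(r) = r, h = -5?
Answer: 630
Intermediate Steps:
Y(r) = -3 + r
c(P, N) = -1 + P*(-3 + P) (c(P, N) = (-3 + P)*P - 1 = P*(-3 + P) - 1 = -1 + P*(-3 + P))
(2*6 + 6)*(1*(c(h, (3*(-1))*l) - 4)) = (2*6 + 6)*(1*((-1 - 5*(-3 - 5)) - 4)) = (12 + 6)*(1*((-1 - 5*(-8)) - 4)) = 18*(1*((-1 + 40) - 4)) = 18*(1*(39 - 4)) = 18*(1*35) = 18*35 = 630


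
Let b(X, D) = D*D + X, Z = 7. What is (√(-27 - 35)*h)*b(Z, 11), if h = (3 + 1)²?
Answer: 2048*I*√62 ≈ 16126.0*I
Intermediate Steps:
b(X, D) = X + D² (b(X, D) = D² + X = X + D²)
h = 16 (h = 4² = 16)
(√(-27 - 35)*h)*b(Z, 11) = (√(-27 - 35)*16)*(7 + 11²) = (√(-62)*16)*(7 + 121) = ((I*√62)*16)*128 = (16*I*√62)*128 = 2048*I*√62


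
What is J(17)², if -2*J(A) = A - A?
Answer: 0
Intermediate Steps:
J(A) = 0 (J(A) = -(A - A)/2 = -½*0 = 0)
J(17)² = 0² = 0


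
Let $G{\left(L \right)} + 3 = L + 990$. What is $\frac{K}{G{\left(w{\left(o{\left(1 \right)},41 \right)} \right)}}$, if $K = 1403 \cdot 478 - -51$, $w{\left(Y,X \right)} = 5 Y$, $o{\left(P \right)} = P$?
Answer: $\frac{21635}{32} \approx 676.09$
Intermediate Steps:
$K = 670685$ ($K = 670634 + 51 = 670685$)
$G{\left(L \right)} = 987 + L$ ($G{\left(L \right)} = -3 + \left(L + 990\right) = -3 + \left(990 + L\right) = 987 + L$)
$\frac{K}{G{\left(w{\left(o{\left(1 \right)},41 \right)} \right)}} = \frac{670685}{987 + 5 \cdot 1} = \frac{670685}{987 + 5} = \frac{670685}{992} = 670685 \cdot \frac{1}{992} = \frac{21635}{32}$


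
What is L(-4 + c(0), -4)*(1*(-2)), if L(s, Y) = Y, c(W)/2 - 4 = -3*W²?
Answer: 8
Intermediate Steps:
c(W) = 8 - 6*W² (c(W) = 8 + 2*(-3*W²) = 8 - 6*W²)
L(-4 + c(0), -4)*(1*(-2)) = -4*(-2) = 8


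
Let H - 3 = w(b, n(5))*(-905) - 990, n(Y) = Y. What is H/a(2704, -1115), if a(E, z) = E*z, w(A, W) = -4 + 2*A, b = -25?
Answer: -47883/3014960 ≈ -0.015882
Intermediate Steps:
H = 47883 (H = 3 + ((-4 + 2*(-25))*(-905) - 990) = 3 + ((-4 - 50)*(-905) - 990) = 3 + (-54*(-905) - 990) = 3 + (48870 - 990) = 3 + 47880 = 47883)
H/a(2704, -1115) = 47883/((2704*(-1115))) = 47883/(-3014960) = 47883*(-1/3014960) = -47883/3014960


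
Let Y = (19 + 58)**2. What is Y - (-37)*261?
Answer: 15586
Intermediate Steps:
Y = 5929 (Y = 77**2 = 5929)
Y - (-37)*261 = 5929 - (-37)*261 = 5929 - 1*(-9657) = 5929 + 9657 = 15586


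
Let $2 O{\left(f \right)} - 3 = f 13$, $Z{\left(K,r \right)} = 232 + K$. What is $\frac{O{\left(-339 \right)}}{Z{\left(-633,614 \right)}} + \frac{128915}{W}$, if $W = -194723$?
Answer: $\frac{377085131}{78083923} \approx 4.8292$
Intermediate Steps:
$O{\left(f \right)} = \frac{3}{2} + \frac{13 f}{2}$ ($O{\left(f \right)} = \frac{3}{2} + \frac{f 13}{2} = \frac{3}{2} + \frac{13 f}{2}$)
$\frac{O{\left(-339 \right)}}{Z{\left(-633,614 \right)}} + \frac{128915}{W} = \frac{\frac{3}{2} + \frac{13}{2} \left(-339\right)}{232 - 633} + \frac{128915}{-194723} = \frac{\frac{3}{2} - \frac{4407}{2}}{-401} + 128915 \left(- \frac{1}{194723}\right) = \left(-2202\right) \left(- \frac{1}{401}\right) - \frac{128915}{194723} = \frac{2202}{401} - \frac{128915}{194723} = \frac{377085131}{78083923}$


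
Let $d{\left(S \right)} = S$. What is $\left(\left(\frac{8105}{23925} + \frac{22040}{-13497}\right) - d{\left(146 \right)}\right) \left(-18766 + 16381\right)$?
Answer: $\frac{45834023859}{130471} \approx 3.513 \cdot 10^{5}$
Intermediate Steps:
$\left(\left(\frac{8105}{23925} + \frac{22040}{-13497}\right) - d{\left(146 \right)}\right) \left(-18766 + 16381\right) = \left(\left(\frac{8105}{23925} + \frac{22040}{-13497}\right) - 146\right) \left(-18766 + 16381\right) = \left(\left(8105 \cdot \frac{1}{23925} + 22040 \left(- \frac{1}{13497}\right)\right) - 146\right) \left(-2385\right) = \left(\left(\frac{1621}{4785} - \frac{22040}{13497}\right) - 146\right) \left(-2385\right) = \left(- \frac{2532811}{1957065} - 146\right) \left(-2385\right) = \left(- \frac{288264301}{1957065}\right) \left(-2385\right) = \frac{45834023859}{130471}$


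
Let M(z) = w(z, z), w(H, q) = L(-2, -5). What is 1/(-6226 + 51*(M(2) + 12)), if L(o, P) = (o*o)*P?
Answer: -1/6634 ≈ -0.00015074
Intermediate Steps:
L(o, P) = P*o² (L(o, P) = o²*P = P*o²)
w(H, q) = -20 (w(H, q) = -5*(-2)² = -5*4 = -20)
M(z) = -20
1/(-6226 + 51*(M(2) + 12)) = 1/(-6226 + 51*(-20 + 12)) = 1/(-6226 + 51*(-8)) = 1/(-6226 - 408) = 1/(-6634) = -1/6634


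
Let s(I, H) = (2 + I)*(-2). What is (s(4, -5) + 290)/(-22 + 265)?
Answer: 278/243 ≈ 1.1440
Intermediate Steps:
s(I, H) = -4 - 2*I
(s(4, -5) + 290)/(-22 + 265) = ((-4 - 2*4) + 290)/(-22 + 265) = ((-4 - 8) + 290)/243 = (-12 + 290)*(1/243) = 278*(1/243) = 278/243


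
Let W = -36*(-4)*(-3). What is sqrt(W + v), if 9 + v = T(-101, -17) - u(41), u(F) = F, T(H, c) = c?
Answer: I*sqrt(499) ≈ 22.338*I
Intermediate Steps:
W = -432 (W = 144*(-3) = -432)
v = -67 (v = -9 + (-17 - 1*41) = -9 + (-17 - 41) = -9 - 58 = -67)
sqrt(W + v) = sqrt(-432 - 67) = sqrt(-499) = I*sqrt(499)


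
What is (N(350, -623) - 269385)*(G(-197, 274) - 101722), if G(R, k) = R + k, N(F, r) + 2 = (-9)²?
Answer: 27373608370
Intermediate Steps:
N(F, r) = 79 (N(F, r) = -2 + (-9)² = -2 + 81 = 79)
(N(350, -623) - 269385)*(G(-197, 274) - 101722) = (79 - 269385)*((-197 + 274) - 101722) = -269306*(77 - 101722) = -269306*(-101645) = 27373608370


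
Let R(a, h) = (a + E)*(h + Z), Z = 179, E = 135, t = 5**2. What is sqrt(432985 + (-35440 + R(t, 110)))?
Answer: sqrt(443785) ≈ 666.17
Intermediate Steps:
t = 25
R(a, h) = (135 + a)*(179 + h) (R(a, h) = (a + 135)*(h + 179) = (135 + a)*(179 + h))
sqrt(432985 + (-35440 + R(t, 110))) = sqrt(432985 + (-35440 + (24165 + 135*110 + 179*25 + 25*110))) = sqrt(432985 + (-35440 + (24165 + 14850 + 4475 + 2750))) = sqrt(432985 + (-35440 + 46240)) = sqrt(432985 + 10800) = sqrt(443785)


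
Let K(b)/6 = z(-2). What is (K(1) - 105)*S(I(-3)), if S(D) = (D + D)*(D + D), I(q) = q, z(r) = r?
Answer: -4212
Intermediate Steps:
K(b) = -12 (K(b) = 6*(-2) = -12)
S(D) = 4*D**2 (S(D) = (2*D)*(2*D) = 4*D**2)
(K(1) - 105)*S(I(-3)) = (-12 - 105)*(4*(-3)**2) = -468*9 = -117*36 = -4212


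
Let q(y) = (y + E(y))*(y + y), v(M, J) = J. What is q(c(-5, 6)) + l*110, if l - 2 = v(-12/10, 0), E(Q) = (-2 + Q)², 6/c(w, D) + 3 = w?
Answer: 6713/32 ≈ 209.78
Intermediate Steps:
c(w, D) = 6/(-3 + w)
l = 2 (l = 2 + 0 = 2)
q(y) = 2*y*(y + (-2 + y)²) (q(y) = (y + (-2 + y)²)*(y + y) = (y + (-2 + y)²)*(2*y) = 2*y*(y + (-2 + y)²))
q(c(-5, 6)) + l*110 = 2*(6/(-3 - 5))*(6/(-3 - 5) + (-2 + 6/(-3 - 5))²) + 2*110 = 2*(6/(-8))*(6/(-8) + (-2 + 6/(-8))²) + 220 = 2*(6*(-⅛))*(6*(-⅛) + (-2 + 6*(-⅛))²) + 220 = 2*(-¾)*(-¾ + (-2 - ¾)²) + 220 = 2*(-¾)*(-¾ + (-11/4)²) + 220 = 2*(-¾)*(-¾ + 121/16) + 220 = 2*(-¾)*(109/16) + 220 = -327/32 + 220 = 6713/32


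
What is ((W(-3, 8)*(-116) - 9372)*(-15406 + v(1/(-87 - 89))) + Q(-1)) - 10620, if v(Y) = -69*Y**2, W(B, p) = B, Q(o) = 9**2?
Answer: 67282400949/484 ≈ 1.3901e+8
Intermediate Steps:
Q(o) = 81
((W(-3, 8)*(-116) - 9372)*(-15406 + v(1/(-87 - 89))) + Q(-1)) - 10620 = ((-3*(-116) - 9372)*(-15406 - 69/(-87 - 89)**2) + 81) - 10620 = ((348 - 9372)*(-15406 - 69*(1/(-176))**2) + 81) - 10620 = (-9024*(-15406 - 69*(-1/176)**2) + 81) - 10620 = (-9024*(-15406 - 69*1/30976) + 81) - 10620 = (-9024*(-15406 - 69/30976) + 81) - 10620 = (-9024*(-477216325/30976) + 81) - 10620 = (67287501825/484 + 81) - 10620 = 67287541029/484 - 10620 = 67282400949/484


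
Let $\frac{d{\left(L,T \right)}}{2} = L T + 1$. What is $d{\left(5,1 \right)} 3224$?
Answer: $38688$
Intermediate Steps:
$d{\left(L,T \right)} = 2 + 2 L T$ ($d{\left(L,T \right)} = 2 \left(L T + 1\right) = 2 \left(1 + L T\right) = 2 + 2 L T$)
$d{\left(5,1 \right)} 3224 = \left(2 + 2 \cdot 5 \cdot 1\right) 3224 = \left(2 + 10\right) 3224 = 12 \cdot 3224 = 38688$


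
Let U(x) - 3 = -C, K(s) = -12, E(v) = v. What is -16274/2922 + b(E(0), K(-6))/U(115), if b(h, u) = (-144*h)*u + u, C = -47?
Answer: -212191/36525 ≈ -5.8095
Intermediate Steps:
U(x) = 50 (U(x) = 3 - 1*(-47) = 3 + 47 = 50)
b(h, u) = u - 144*h*u (b(h, u) = -144*h*u + u = u - 144*h*u)
-16274/2922 + b(E(0), K(-6))/U(115) = -16274/2922 - 12*(1 - 144*0)/50 = -16274*1/2922 - 12*(1 + 0)*(1/50) = -8137/1461 - 12*1*(1/50) = -8137/1461 - 12*1/50 = -8137/1461 - 6/25 = -212191/36525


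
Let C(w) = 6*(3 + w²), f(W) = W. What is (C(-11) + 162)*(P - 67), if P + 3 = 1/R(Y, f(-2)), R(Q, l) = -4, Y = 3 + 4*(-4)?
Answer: -127293/2 ≈ -63647.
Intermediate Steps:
Y = -13 (Y = 3 - 16 = -13)
P = -13/4 (P = -3 + 1/(-4) = -3 - ¼ = -13/4 ≈ -3.2500)
C(w) = 18 + 6*w²
(C(-11) + 162)*(P - 67) = ((18 + 6*(-11)²) + 162)*(-13/4 - 67) = ((18 + 6*121) + 162)*(-281/4) = ((18 + 726) + 162)*(-281/4) = (744 + 162)*(-281/4) = 906*(-281/4) = -127293/2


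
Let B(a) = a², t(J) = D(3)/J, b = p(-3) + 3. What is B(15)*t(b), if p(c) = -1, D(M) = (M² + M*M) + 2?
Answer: 2250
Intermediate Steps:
D(M) = 2 + 2*M² (D(M) = (M² + M²) + 2 = 2*M² + 2 = 2 + 2*M²)
b = 2 (b = -1 + 3 = 2)
t(J) = 20/J (t(J) = (2 + 2*3²)/J = (2 + 2*9)/J = (2 + 18)/J = 20/J)
B(15)*t(b) = 15²*(20/2) = 225*(20*(½)) = 225*10 = 2250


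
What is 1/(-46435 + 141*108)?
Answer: -1/31207 ≈ -3.2044e-5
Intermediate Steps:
1/(-46435 + 141*108) = 1/(-46435 + 15228) = 1/(-31207) = -1/31207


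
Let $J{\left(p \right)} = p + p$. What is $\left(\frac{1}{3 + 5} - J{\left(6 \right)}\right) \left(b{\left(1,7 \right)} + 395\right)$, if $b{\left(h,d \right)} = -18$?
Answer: $- \frac{35815}{8} \approx -4476.9$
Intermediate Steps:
$J{\left(p \right)} = 2 p$
$\left(\frac{1}{3 + 5} - J{\left(6 \right)}\right) \left(b{\left(1,7 \right)} + 395\right) = \left(\frac{1}{3 + 5} - 2 \cdot 6\right) \left(-18 + 395\right) = \left(\frac{1}{8} - 12\right) 377 = \left(- \frac{95}{8}\right) 377 = - \frac{35815}{8}$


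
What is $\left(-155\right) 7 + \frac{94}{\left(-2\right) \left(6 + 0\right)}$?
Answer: $- \frac{6557}{6} \approx -1092.8$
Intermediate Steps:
$\left(-155\right) 7 + \frac{94}{\left(-2\right) \left(6 + 0\right)} = -1085 + \frac{94}{\left(-2\right) 6} = -1085 + \frac{94}{-12} = -1085 + 94 \left(- \frac{1}{12}\right) = -1085 - \frac{47}{6} = - \frac{6557}{6}$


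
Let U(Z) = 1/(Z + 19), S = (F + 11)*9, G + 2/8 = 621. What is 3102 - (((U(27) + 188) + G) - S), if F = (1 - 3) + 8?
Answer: 225053/92 ≈ 2446.2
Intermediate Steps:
G = 2483/4 (G = -1/4 + 621 = 2483/4 ≈ 620.75)
F = 6 (F = -2 + 8 = 6)
S = 153 (S = (6 + 11)*9 = 17*9 = 153)
U(Z) = 1/(19 + Z)
3102 - (((U(27) + 188) + G) - S) = 3102 - (((1/(19 + 27) + 188) + 2483/4) - 1*153) = 3102 - (((1/46 + 188) + 2483/4) - 153) = 3102 - ((8649/46 + 2483/4) - 153) = 3102 - (74407/92 - 153) = 3102 - 1*60331/92 = 3102 - 60331/92 = 225053/92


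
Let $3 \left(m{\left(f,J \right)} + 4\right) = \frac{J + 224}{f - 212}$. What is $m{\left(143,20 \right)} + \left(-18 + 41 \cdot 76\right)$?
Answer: $\frac{640214}{207} \approx 3092.8$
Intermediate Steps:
$m{\left(f,J \right)} = -4 + \frac{224 + J}{3 \left(-212 + f\right)}$ ($m{\left(f,J \right)} = -4 + \frac{\left(J + 224\right) \frac{1}{f - 212}}{3} = -4 + \frac{\left(224 + J\right) \frac{1}{-212 + f}}{3} = -4 + \frac{\frac{1}{-212 + f} \left(224 + J\right)}{3} = -4 + \frac{224 + J}{3 \left(-212 + f\right)}$)
$m{\left(143,20 \right)} + \left(-18 + 41 \cdot 76\right) = \frac{2768 + 20 - 1716}{3 \left(-212 + 143\right)} + \left(-18 + 41 \cdot 76\right) = \frac{2768 + 20 - 1716}{3 \left(-69\right)} + \left(-18 + 3116\right) = \frac{1}{3} \left(- \frac{1}{69}\right) 1072 + 3098 = - \frac{1072}{207} + 3098 = \frac{640214}{207}$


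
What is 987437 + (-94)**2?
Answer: 996273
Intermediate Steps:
987437 + (-94)**2 = 987437 + 8836 = 996273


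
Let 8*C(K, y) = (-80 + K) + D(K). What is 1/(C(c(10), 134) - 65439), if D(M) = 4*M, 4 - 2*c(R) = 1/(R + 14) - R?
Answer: -384/25130741 ≈ -1.5280e-5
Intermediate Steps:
c(R) = 2 + R/2 - 1/(2*(14 + R)) (c(R) = 2 - (1/(R + 14) - R)/2 = 2 - (1/(14 + R) - R)/2 = 2 + (R/2 - 1/(2*(14 + R))) = 2 + R/2 - 1/(2*(14 + R)))
C(K, y) = -10 + 5*K/8 (C(K, y) = ((-80 + K) + 4*K)/8 = (-80 + 5*K)/8 = -10 + 5*K/8)
1/(C(c(10), 134) - 65439) = 1/((-10 + 5*((55 + 10**2 + 18*10)/(2*(14 + 10)))/8) - 65439) = 1/((-10 + 5*((1/2)*(55 + 100 + 180)/24)/8) - 65439) = 1/((-10 + 5*((1/2)*(1/24)*335)/8) - 65439) = 1/((-10 + (5/8)*(335/48)) - 65439) = 1/((-10 + 1675/384) - 65439) = 1/(-2165/384 - 65439) = 1/(-25130741/384) = -384/25130741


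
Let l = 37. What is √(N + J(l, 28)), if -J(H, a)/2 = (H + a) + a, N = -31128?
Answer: I*√31314 ≈ 176.96*I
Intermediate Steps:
J(H, a) = -4*a - 2*H (J(H, a) = -2*((H + a) + a) = -2*(H + 2*a) = -4*a - 2*H)
√(N + J(l, 28)) = √(-31128 + (-4*28 - 2*37)) = √(-31128 + (-112 - 74)) = √(-31128 - 186) = √(-31314) = I*√31314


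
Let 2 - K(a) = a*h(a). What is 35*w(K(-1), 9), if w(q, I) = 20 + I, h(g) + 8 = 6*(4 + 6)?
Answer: 1015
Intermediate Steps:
h(g) = 52 (h(g) = -8 + 6*(4 + 6) = -8 + 6*10 = -8 + 60 = 52)
K(a) = 2 - 52*a (K(a) = 2 - a*52 = 2 - 52*a)
35*w(K(-1), 9) = 35*(20 + 9) = 35*29 = 1015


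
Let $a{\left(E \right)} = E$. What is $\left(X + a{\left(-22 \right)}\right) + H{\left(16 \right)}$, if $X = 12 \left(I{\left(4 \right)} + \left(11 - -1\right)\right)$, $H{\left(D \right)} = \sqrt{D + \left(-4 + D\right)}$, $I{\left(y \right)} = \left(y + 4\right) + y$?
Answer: $266 + 2 \sqrt{7} \approx 271.29$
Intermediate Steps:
$I{\left(y \right)} = 4 + 2 y$ ($I{\left(y \right)} = \left(4 + y\right) + y = 4 + 2 y$)
$H{\left(D \right)} = \sqrt{-4 + 2 D}$
$X = 288$ ($X = 12 \left(\left(4 + 2 \cdot 4\right) + \left(11 - -1\right)\right) = 12 \left(\left(4 + 8\right) + \left(11 + 1\right)\right) = 12 \left(12 + 12\right) = 12 \cdot 24 = 288$)
$\left(X + a{\left(-22 \right)}\right) + H{\left(16 \right)} = \left(288 - 22\right) + \sqrt{-4 + 2 \cdot 16} = 266 + \sqrt{-4 + 32} = 266 + \sqrt{28} = 266 + 2 \sqrt{7}$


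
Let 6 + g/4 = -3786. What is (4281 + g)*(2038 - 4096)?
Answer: 22405446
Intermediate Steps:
g = -15168 (g = -24 + 4*(-3786) = -24 - 15144 = -15168)
(4281 + g)*(2038 - 4096) = (4281 - 15168)*(2038 - 4096) = -10887*(-2058) = 22405446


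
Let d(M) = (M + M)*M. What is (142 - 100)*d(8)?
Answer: 5376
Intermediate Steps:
d(M) = 2*M² (d(M) = (2*M)*M = 2*M²)
(142 - 100)*d(8) = (142 - 100)*(2*8²) = 42*(2*64) = 42*128 = 5376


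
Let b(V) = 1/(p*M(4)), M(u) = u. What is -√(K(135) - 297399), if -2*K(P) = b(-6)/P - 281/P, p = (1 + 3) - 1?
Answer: -I*√9635693890/180 ≈ -545.34*I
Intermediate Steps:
p = 3 (p = 4 - 1 = 3)
b(V) = 1/12 (b(V) = 1/(3*4) = 1/12)
K(P) = 3371/(24*P) (K(P) = -(1/(12*P) - 281/P)/2 = -(-3371)/(24*P) = 3371/(24*P))
-√(K(135) - 297399) = -√((3371/24)/135 - 297399) = -√((3371/24)*(1/135) - 297399) = -√(3371/3240 - 297399) = -√(-963569389/3240) = -I*√9635693890/180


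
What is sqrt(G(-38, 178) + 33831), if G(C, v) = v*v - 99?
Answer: 2*sqrt(16354) ≈ 255.77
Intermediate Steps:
G(C, v) = -99 + v**2 (G(C, v) = v**2 - 99 = -99 + v**2)
sqrt(G(-38, 178) + 33831) = sqrt((-99 + 178**2) + 33831) = sqrt((-99 + 31684) + 33831) = sqrt(31585 + 33831) = sqrt(65416) = 2*sqrt(16354)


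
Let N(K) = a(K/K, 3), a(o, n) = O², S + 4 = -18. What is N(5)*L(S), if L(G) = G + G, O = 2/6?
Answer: -44/9 ≈ -4.8889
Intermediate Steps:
S = -22 (S = -4 - 18 = -22)
O = ⅓ (O = 2*(⅙) = ⅓ ≈ 0.33333)
a(o, n) = ⅑ (a(o, n) = (⅓)² = ⅑)
N(K) = ⅑
L(G) = 2*G
N(5)*L(S) = (2*(-22))/9 = (⅑)*(-44) = -44/9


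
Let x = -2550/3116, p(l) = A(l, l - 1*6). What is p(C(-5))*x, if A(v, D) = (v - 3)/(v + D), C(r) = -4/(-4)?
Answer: -1275/3116 ≈ -0.40918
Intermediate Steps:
C(r) = 1 (C(r) = -4*(-¼) = 1)
A(v, D) = (-3 + v)/(D + v)
p(l) = (-3 + l)/(-6 + 2*l) (p(l) = (-3 + l)/((l - 1*6) + l) = (-3 + l)/((l - 6) + l) = (-3 + l)/((-6 + l) + l) = (-3 + l)/(-6 + 2*l))
x = -1275/1558 (x = -2550/3116 = -1*1275/1558 = -1275/1558 ≈ -0.81836)
p(C(-5))*x = (½)*(-1275/1558) = -1275/3116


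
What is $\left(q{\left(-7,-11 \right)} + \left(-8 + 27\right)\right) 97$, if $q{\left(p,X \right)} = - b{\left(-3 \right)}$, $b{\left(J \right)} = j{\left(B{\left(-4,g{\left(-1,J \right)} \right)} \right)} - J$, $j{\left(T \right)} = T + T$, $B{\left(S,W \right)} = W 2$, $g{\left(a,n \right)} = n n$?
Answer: $-1940$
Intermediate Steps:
$g{\left(a,n \right)} = n^{2}$
$B{\left(S,W \right)} = 2 W$
$j{\left(T \right)} = 2 T$
$b{\left(J \right)} = - J + 4 J^{2}$ ($b{\left(J \right)} = 2 \cdot 2 J^{2} - J = 4 J^{2} - J = - J + 4 J^{2}$)
$q{\left(p,X \right)} = -39$ ($q{\left(p,X \right)} = - \left(-3\right) \left(-1 + 4 \left(-3\right)\right) = - \left(-3\right) \left(-1 - 12\right) = - \left(-3\right) \left(-13\right) = \left(-1\right) 39 = -39$)
$\left(q{\left(-7,-11 \right)} + \left(-8 + 27\right)\right) 97 = \left(-39 + \left(-8 + 27\right)\right) 97 = \left(-39 + 19\right) 97 = \left(-20\right) 97 = -1940$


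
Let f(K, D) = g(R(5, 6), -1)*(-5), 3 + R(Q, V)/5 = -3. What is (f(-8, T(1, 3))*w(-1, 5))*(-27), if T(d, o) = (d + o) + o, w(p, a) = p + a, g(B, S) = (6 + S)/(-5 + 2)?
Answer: -900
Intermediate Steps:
R(Q, V) = -30 (R(Q, V) = -15 + 5*(-3) = -15 - 15 = -30)
g(B, S) = -2 - S/3 (g(B, S) = (6 + S)/(-3) = (6 + S)*(-⅓) = -2 - S/3)
w(p, a) = a + p
T(d, o) = d + 2*o
f(K, D) = 25/3 (f(K, D) = (-2 - ⅓*(-1))*(-5) = (-2 + ⅓)*(-5) = -5/3*(-5) = 25/3)
(f(-8, T(1, 3))*w(-1, 5))*(-27) = (25*(5 - 1)/3)*(-27) = ((25/3)*4)*(-27) = (100/3)*(-27) = -900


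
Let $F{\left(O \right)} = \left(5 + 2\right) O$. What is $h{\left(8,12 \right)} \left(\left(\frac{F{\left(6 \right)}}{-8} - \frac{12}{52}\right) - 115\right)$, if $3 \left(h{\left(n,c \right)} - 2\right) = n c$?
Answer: $- \frac{106505}{26} \approx -4096.3$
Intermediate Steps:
$F{\left(O \right)} = 7 O$
$h{\left(n,c \right)} = 2 + \frac{c n}{3}$ ($h{\left(n,c \right)} = 2 + \frac{n c}{3} = 2 + \frac{c n}{3}$)
$h{\left(8,12 \right)} \left(\left(\frac{F{\left(6 \right)}}{-8} - \frac{12}{52}\right) - 115\right) = \left(2 + \frac{1}{3} \cdot 12 \cdot 8\right) \left(\left(\frac{7 \cdot 6}{-8} - \frac{12}{52}\right) - 115\right) = \left(2 + 32\right) \left(\left(42 \left(- \frac{1}{8}\right) - \frac{3}{13}\right) - 115\right) = 34 \left(\left(- \frac{21}{4} - \frac{3}{13}\right) - 115\right) = 34 \left(- \frac{285}{52} - 115\right) = 34 \left(- \frac{6265}{52}\right) = - \frac{106505}{26}$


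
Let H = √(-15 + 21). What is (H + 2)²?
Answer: (2 + √6)² ≈ 19.798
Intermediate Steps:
H = √6 ≈ 2.4495
(H + 2)² = (√6 + 2)² = (2 + √6)²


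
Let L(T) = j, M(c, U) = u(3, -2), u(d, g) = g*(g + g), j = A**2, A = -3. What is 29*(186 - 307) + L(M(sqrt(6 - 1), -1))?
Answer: -3500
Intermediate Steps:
j = 9 (j = (-3)**2 = 9)
u(d, g) = 2*g**2 (u(d, g) = g*(2*g) = 2*g**2)
M(c, U) = 8 (M(c, U) = 2*(-2)**2 = 2*4 = 8)
L(T) = 9
29*(186 - 307) + L(M(sqrt(6 - 1), -1)) = 29*(186 - 307) + 9 = 29*(-121) + 9 = -3509 + 9 = -3500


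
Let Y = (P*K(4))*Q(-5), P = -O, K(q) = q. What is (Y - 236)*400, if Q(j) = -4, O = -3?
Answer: -113600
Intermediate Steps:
P = 3 (P = -1*(-3) = 3)
Y = -48 (Y = (3*4)*(-4) = 12*(-4) = -48)
(Y - 236)*400 = (-48 - 236)*400 = -284*400 = -113600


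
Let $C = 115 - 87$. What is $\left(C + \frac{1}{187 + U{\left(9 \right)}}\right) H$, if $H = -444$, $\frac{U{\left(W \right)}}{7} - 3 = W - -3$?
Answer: $- \frac{907647}{73} \approx -12434.0$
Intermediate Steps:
$C = 28$
$U{\left(W \right)} = 42 + 7 W$ ($U{\left(W \right)} = 21 + 7 \left(W - -3\right) = 21 + 7 \left(W + 3\right) = 21 + 7 \left(3 + W\right) = 21 + \left(21 + 7 W\right) = 42 + 7 W$)
$\left(C + \frac{1}{187 + U{\left(9 \right)}}\right) H = \left(28 + \frac{1}{187 + \left(42 + 7 \cdot 9\right)}\right) \left(-444\right) = \left(28 + \frac{1}{187 + \left(42 + 63\right)}\right) \left(-444\right) = \left(28 + \frac{1}{187 + 105}\right) \left(-444\right) = \left(28 + \frac{1}{292}\right) \left(-444\right) = \frac{8177}{292} \left(-444\right) = - \frac{907647}{73}$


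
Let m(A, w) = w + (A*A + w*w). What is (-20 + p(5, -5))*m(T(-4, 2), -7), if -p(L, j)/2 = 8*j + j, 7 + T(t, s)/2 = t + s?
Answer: 25620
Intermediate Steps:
T(t, s) = -14 + 2*s + 2*t (T(t, s) = -14 + 2*(t + s) = -14 + 2*(s + t) = -14 + (2*s + 2*t) = -14 + 2*s + 2*t)
p(L, j) = -18*j (p(L, j) = -2*(8*j + j) = -18*j)
m(A, w) = w + A² + w² (m(A, w) = w + (A² + w²) = w + A² + w²)
(-20 + p(5, -5))*m(T(-4, 2), -7) = (-20 - 18*(-5))*(-7 + (-14 + 2*2 + 2*(-4))² + (-7)²) = (-20 + 90)*(-7 + (-14 + 4 - 8)² + 49) = 70*(-7 + (-18)² + 49) = 70*(-7 + 324 + 49) = 70*366 = 25620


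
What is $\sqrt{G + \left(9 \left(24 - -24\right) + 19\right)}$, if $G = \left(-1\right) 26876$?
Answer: $5 i \sqrt{1057} \approx 162.56 i$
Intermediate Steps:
$G = -26876$
$\sqrt{G + \left(9 \left(24 - -24\right) + 19\right)} = \sqrt{-26876 + \left(9 \left(24 - -24\right) + 19\right)} = \sqrt{-26876 + \left(9 \left(24 + 24\right) + 19\right)} = \sqrt{-26876 + \left(9 \cdot 48 + 19\right)} = \sqrt{-26876 + \left(432 + 19\right)} = \sqrt{-26876 + 451} = \sqrt{-26425} = 5 i \sqrt{1057}$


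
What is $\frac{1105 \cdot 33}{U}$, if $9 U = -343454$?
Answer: $- \frac{328185}{343454} \approx -0.95554$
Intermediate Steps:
$U = - \frac{343454}{9}$ ($U = \frac{1}{9} \left(-343454\right) = - \frac{343454}{9} \approx -38162.0$)
$\frac{1105 \cdot 33}{U} = \frac{1105 \cdot 33}{- \frac{343454}{9}} = 36465 \left(- \frac{9}{343454}\right) = - \frac{328185}{343454}$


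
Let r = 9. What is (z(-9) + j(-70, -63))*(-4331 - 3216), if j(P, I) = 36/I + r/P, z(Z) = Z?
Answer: 732059/10 ≈ 73206.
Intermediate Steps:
j(P, I) = 9/P + 36/I (j(P, I) = 36/I + 9/P = 9/P + 36/I)
(z(-9) + j(-70, -63))*(-4331 - 3216) = (-9 + (9/(-70) + 36/(-63)))*(-4331 - 3216) = (-9 + (9*(-1/70) + 36*(-1/63)))*(-7547) = (-9 + (-9/70 - 4/7))*(-7547) = (-9 - 7/10)*(-7547) = -97/10*(-7547) = 732059/10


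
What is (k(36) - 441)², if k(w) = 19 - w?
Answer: 209764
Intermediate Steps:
(k(36) - 441)² = ((19 - 1*36) - 441)² = ((19 - 36) - 441)² = (-17 - 441)² = (-458)² = 209764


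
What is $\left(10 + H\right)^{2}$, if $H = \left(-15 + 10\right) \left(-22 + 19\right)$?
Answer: $625$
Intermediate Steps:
$H = 15$ ($H = \left(-5\right) \left(-3\right) = 15$)
$\left(10 + H\right)^{2} = \left(10 + 15\right)^{2} = 25^{2} = 625$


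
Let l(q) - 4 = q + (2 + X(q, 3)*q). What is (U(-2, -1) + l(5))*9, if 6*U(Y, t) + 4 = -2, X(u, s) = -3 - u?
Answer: -270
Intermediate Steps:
U(Y, t) = -1 (U(Y, t) = -⅔ + (⅙)*(-2) = -⅔ - ⅓ = -1)
l(q) = 6 + q + q*(-3 - q) (l(q) = 4 + (q + (2 + (-3 - q)*q)) = 4 + (q + (2 + q*(-3 - q))) = 4 + (2 + q + q*(-3 - q)) = 6 + q + q*(-3 - q))
(U(-2, -1) + l(5))*9 = (-1 + (6 + 5 - 1*5*(3 + 5)))*9 = (-1 + (6 + 5 - 1*5*8))*9 = (-1 + (6 + 5 - 40))*9 = (-1 - 29)*9 = -30*9 = -270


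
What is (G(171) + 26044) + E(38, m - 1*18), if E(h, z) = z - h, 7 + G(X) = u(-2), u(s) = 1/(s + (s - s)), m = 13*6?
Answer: 52117/2 ≈ 26059.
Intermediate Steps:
m = 78
u(s) = 1/s (u(s) = 1/(s + 0) = 1/s)
G(X) = -15/2 (G(X) = -7 + 1/(-2) = -7 - ½ = -15/2)
(G(171) + 26044) + E(38, m - 1*18) = (-15/2 + 26044) + ((78 - 1*18) - 1*38) = 52073/2 + ((78 - 18) - 38) = 52073/2 + (60 - 38) = 52073/2 + 22 = 52117/2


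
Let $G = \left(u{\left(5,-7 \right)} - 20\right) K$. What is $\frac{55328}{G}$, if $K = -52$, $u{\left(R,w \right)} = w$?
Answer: $\frac{1064}{27} \approx 39.407$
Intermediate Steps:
$G = 1404$ ($G = \left(-7 - 20\right) \left(-52\right) = \left(-27\right) \left(-52\right) = 1404$)
$\frac{55328}{G} = \frac{55328}{1404} = 55328 \cdot \frac{1}{1404} = \frac{1064}{27}$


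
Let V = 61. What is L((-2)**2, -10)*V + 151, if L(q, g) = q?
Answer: 395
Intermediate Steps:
L((-2)**2, -10)*V + 151 = (-2)**2*61 + 151 = 4*61 + 151 = 244 + 151 = 395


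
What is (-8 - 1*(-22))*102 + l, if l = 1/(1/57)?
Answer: 1485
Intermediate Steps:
l = 57 (l = 1/(1/57) = 57)
(-8 - 1*(-22))*102 + l = (-8 - 1*(-22))*102 + 57 = (-8 + 22)*102 + 57 = 14*102 + 57 = 1428 + 57 = 1485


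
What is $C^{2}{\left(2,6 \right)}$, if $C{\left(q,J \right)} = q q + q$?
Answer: $36$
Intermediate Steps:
$C{\left(q,J \right)} = q + q^{2}$ ($C{\left(q,J \right)} = q^{2} + q = q + q^{2}$)
$C^{2}{\left(2,6 \right)} = \left(2 \left(1 + 2\right)\right)^{2} = \left(2 \cdot 3\right)^{2} = 6^{2} = 36$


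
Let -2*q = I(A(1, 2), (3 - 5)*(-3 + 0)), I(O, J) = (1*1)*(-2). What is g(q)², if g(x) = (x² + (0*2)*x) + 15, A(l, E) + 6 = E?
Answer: 256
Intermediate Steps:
A(l, E) = -6 + E
I(O, J) = -2 (I(O, J) = 1*(-2) = -2)
q = 1 (q = -½*(-2) = 1)
g(x) = 15 + x² (g(x) = (x² + 0*x) + 15 = (x² + 0) + 15 = x² + 15 = 15 + x²)
g(q)² = (15 + 1²)² = (15 + 1)² = 16² = 256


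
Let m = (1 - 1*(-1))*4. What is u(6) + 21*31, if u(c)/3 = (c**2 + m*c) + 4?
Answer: 915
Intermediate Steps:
m = 8 (m = (1 + 1)*4 = 2*4 = 8)
u(c) = 12 + 3*c**2 + 24*c (u(c) = 3*((c**2 + 8*c) + 4) = 3*(4 + c**2 + 8*c) = 12 + 3*c**2 + 24*c)
u(6) + 21*31 = (12 + 3*6**2 + 24*6) + 21*31 = (12 + 3*36 + 144) + 651 = (12 + 108 + 144) + 651 = 264 + 651 = 915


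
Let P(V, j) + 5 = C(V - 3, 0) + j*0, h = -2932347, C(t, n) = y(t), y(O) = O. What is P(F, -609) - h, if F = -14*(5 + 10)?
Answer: 2932129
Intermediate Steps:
C(t, n) = t
F = -210 (F = -14*15 = -210)
P(V, j) = -8 + V (P(V, j) = -5 + ((V - 3) + j*0) = -5 + ((-3 + V) + 0) = -5 + (-3 + V) = -8 + V)
P(F, -609) - h = (-8 - 210) - 1*(-2932347) = -218 + 2932347 = 2932129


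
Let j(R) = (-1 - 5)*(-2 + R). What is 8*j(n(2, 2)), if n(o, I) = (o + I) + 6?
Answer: -384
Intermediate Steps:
n(o, I) = 6 + I + o (n(o, I) = (I + o) + 6 = 6 + I + o)
j(R) = 12 - 6*R (j(R) = -6*(-2 + R) = 12 - 6*R)
8*j(n(2, 2)) = 8*(12 - 6*(6 + 2 + 2)) = 8*(12 - 6*10) = 8*(12 - 60) = 8*(-48) = -384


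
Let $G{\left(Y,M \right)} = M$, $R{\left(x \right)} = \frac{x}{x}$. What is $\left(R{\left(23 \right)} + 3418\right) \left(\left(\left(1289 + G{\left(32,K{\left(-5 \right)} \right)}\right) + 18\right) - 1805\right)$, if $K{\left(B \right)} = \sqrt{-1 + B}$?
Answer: $-1702662 + 3419 i \sqrt{6} \approx -1.7027 \cdot 10^{6} + 8374.8 i$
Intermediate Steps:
$R{\left(x \right)} = 1$
$\left(R{\left(23 \right)} + 3418\right) \left(\left(\left(1289 + G{\left(32,K{\left(-5 \right)} \right)}\right) + 18\right) - 1805\right) = \left(1 + 3418\right) \left(\left(\left(1289 + \sqrt{-1 - 5}\right) + 18\right) - 1805\right) = 3419 \left(\left(\left(1289 + \sqrt{-6}\right) + 18\right) - 1805\right) = 3419 \left(\left(\left(1289 + i \sqrt{6}\right) + 18\right) - 1805\right) = 3419 \left(\left(1307 + i \sqrt{6}\right) - 1805\right) = 3419 \left(-498 + i \sqrt{6}\right) = -1702662 + 3419 i \sqrt{6}$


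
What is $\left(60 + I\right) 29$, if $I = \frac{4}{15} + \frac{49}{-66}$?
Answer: $\frac{569647}{330} \approx 1726.2$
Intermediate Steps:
$I = - \frac{157}{330}$ ($I = 4 \cdot \frac{1}{15} + 49 \left(- \frac{1}{66}\right) = \frac{4}{15} - \frac{49}{66} = - \frac{157}{330} \approx -0.47576$)
$\left(60 + I\right) 29 = \left(60 - \frac{157}{330}\right) 29 = \frac{19643}{330} \cdot 29 = \frac{569647}{330}$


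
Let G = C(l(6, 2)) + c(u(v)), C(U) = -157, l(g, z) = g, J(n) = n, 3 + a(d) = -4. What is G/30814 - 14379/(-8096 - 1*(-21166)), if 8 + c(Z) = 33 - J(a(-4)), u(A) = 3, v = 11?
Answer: -111177064/100684745 ≈ -1.1042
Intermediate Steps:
a(d) = -7 (a(d) = -3 - 4 = -7)
c(Z) = 32 (c(Z) = -8 + (33 - 1*(-7)) = -8 + (33 + 7) = -8 + 40 = 32)
G = -125 (G = -157 + 32 = -125)
G/30814 - 14379/(-8096 - 1*(-21166)) = -125/30814 - 14379/(-8096 - 1*(-21166)) = -125*1/30814 - 14379/(-8096 + 21166) = -125/30814 - 14379/13070 = -111177064/100684745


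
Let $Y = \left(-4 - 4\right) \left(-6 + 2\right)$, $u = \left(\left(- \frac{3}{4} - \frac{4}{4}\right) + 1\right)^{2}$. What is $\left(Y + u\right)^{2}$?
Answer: $\frac{271441}{256} \approx 1060.3$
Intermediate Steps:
$u = \frac{9}{16}$ ($u = \left(\left(\left(-3\right) \frac{1}{4} - 1\right) + 1\right)^{2} = \left(\left(- \frac{3}{4} - 1\right) + 1\right)^{2} = \left(- \frac{7}{4} + 1\right)^{2} = \left(- \frac{3}{4}\right)^{2} = \frac{9}{16} \approx 0.5625$)
$Y = 32$ ($Y = \left(-8\right) \left(-4\right) = 32$)
$\left(Y + u\right)^{2} = \left(32 + \frac{9}{16}\right)^{2} = \left(\frac{521}{16}\right)^{2} = \frac{271441}{256}$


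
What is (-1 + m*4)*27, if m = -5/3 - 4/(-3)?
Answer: -63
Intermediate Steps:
m = -⅓ (m = -5*⅓ - 4*(-⅓) = -5/3 + 4/3 = -⅓ ≈ -0.33333)
(-1 + m*4)*27 = (-1 - ⅓*4)*27 = (-1 - 4/3)*27 = -7/3*27 = -63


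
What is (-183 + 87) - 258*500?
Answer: -129096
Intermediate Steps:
(-183 + 87) - 258*500 = -96 - 129000 = -129096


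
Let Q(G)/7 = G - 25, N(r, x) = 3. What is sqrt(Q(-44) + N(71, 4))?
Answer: 4*I*sqrt(30) ≈ 21.909*I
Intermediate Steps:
Q(G) = -175 + 7*G (Q(G) = 7*(G - 25) = 7*(-25 + G) = -175 + 7*G)
sqrt(Q(-44) + N(71, 4)) = sqrt((-175 + 7*(-44)) + 3) = sqrt((-175 - 308) + 3) = sqrt(-483 + 3) = sqrt(-480) = 4*I*sqrt(30)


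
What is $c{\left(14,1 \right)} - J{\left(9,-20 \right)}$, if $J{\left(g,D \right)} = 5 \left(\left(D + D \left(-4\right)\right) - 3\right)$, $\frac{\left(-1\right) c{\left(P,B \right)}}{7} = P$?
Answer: $-383$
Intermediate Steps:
$c{\left(P,B \right)} = - 7 P$
$J{\left(g,D \right)} = -15 - 15 D$ ($J{\left(g,D \right)} = 5 \left(\left(D - 4 D\right) - 3\right) = 5 \left(- 3 D - 3\right) = 5 \left(-3 - 3 D\right) = -15 - 15 D$)
$c{\left(14,1 \right)} - J{\left(9,-20 \right)} = \left(-7\right) 14 - \left(-15 - -300\right) = -98 - \left(-15 + 300\right) = -98 - 285 = -383$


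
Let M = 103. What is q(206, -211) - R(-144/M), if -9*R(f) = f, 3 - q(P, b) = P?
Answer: -20925/103 ≈ -203.16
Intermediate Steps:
q(P, b) = 3 - P
R(f) = -f/9
q(206, -211) - R(-144/M) = (3 - 1*206) - (-1)*(-144/103)/9 = (3 - 206) - (-1)*(-144*1/103)/9 = -203 - (-1)*(-144)/(9*103) = -203 - 1*16/103 = -203 - 16/103 = -20925/103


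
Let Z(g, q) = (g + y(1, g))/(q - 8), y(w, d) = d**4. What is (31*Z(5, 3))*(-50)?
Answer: 195300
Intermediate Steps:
Z(g, q) = (g + g**4)/(-8 + q) (Z(g, q) = (g + g**4)/(q - 8) = (g + g**4)/(-8 + q))
(31*Z(5, 3))*(-50) = (31*((5 + 5**4)/(-8 + 3)))*(-50) = (31*((5 + 625)/(-5)))*(-50) = (31*(-1/5*630))*(-50) = (31*(-126))*(-50) = -3906*(-50) = 195300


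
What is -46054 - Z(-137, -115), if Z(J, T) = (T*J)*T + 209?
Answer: 1765562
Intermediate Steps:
Z(J, T) = 209 + J*T² (Z(J, T) = (J*T)*T + 209 = J*T² + 209 = 209 + J*T²)
-46054 - Z(-137, -115) = -46054 - (209 - 137*(-115)²) = -46054 - (209 - 137*13225) = -46054 - (209 - 1811825) = -46054 - 1*(-1811616) = -46054 + 1811616 = 1765562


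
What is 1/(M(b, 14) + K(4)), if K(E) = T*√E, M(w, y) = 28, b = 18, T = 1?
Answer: 1/30 ≈ 0.033333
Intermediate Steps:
K(E) = √E (K(E) = 1*√E = √E)
1/(M(b, 14) + K(4)) = 1/(28 + √4) = 1/(28 + 2) = 1/30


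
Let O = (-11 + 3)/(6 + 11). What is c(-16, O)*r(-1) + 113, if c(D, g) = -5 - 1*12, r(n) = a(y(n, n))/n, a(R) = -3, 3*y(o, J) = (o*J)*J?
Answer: 62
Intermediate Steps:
y(o, J) = o*J²/3 (y(o, J) = ((o*J)*J)/3 = ((J*o)*J)/3 = (o*J²)/3 = o*J²/3)
O = -8/17 ≈ -0.47059
r(n) = -3/n
c(D, g) = -17 (c(D, g) = -5 - 12 = -17)
c(-16, O)*r(-1) + 113 = -(-51)/(-1) + 113 = -(-51)*(-1) + 113 = -17*3 + 113 = -51 + 113 = 62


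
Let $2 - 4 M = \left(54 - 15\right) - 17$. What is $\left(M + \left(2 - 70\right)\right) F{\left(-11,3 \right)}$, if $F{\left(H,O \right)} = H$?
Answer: $803$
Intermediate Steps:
$M = -5$ ($M = \frac{1}{2} - \frac{\left(54 - 15\right) - 17}{4} = \frac{1}{2} - \frac{39 - 17}{4} = \frac{1}{2} - \frac{11}{2} = -5$)
$\left(M + \left(2 - 70\right)\right) F{\left(-11,3 \right)} = \left(-5 + \left(2 - 70\right)\right) \left(-11\right) = \left(-5 - 68\right) \left(-11\right) = \left(-73\right) \left(-11\right) = 803$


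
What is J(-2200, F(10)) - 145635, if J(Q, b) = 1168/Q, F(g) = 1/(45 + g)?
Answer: -40049771/275 ≈ -1.4564e+5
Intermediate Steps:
J(-2200, F(10)) - 145635 = 1168/(-2200) - 145635 = 1168*(-1/2200) - 145635 = -146/275 - 145635 = -40049771/275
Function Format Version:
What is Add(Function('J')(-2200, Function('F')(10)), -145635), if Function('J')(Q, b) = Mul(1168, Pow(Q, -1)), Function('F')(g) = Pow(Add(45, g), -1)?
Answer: Rational(-40049771, 275) ≈ -1.4564e+5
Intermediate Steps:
Add(Function('J')(-2200, Function('F')(10)), -145635) = Add(Mul(1168, Pow(-2200, -1)), -145635) = Add(Mul(1168, Rational(-1, 2200)), -145635) = Add(Rational(-146, 275), -145635) = Rational(-40049771, 275)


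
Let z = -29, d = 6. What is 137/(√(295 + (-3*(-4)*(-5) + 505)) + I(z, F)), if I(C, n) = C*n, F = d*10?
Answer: -11919/151343 - 137*√185/1513430 ≈ -0.079986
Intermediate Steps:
F = 60 (F = 6*10 = 60)
137/(√(295 + (-3*(-4)*(-5) + 505)) + I(z, F)) = 137/(√(295 + (-3*(-4)*(-5) + 505)) - 29*60) = 137/(√(295 + (12*(-5) + 505)) - 1740) = 137/(√(295 + (-60 + 505)) - 1740) = 137/(√(295 + 445) - 1740) = 137/(√740 - 1740) = 137/(2*√185 - 1740) = 137/(-1740 + 2*√185)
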